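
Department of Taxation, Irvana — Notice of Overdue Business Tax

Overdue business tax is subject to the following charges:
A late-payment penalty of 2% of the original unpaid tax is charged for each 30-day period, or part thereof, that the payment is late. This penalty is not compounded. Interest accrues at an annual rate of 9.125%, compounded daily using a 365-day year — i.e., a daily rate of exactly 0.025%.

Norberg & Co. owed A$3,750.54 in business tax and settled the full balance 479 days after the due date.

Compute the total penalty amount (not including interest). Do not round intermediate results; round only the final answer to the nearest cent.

A$1,200.17

Penalty periods: ⌈479/30⌉ = 16; penalty = 16 × 2% × A$3,750.54 = A$1,200.17…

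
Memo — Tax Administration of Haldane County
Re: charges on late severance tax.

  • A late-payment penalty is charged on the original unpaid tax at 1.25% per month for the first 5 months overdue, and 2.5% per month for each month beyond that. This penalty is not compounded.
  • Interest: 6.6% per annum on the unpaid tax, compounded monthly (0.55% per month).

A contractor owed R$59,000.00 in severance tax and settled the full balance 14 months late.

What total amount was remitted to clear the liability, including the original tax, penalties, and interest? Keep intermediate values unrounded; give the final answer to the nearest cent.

R$80,671.54

Penalty, months 1–5: 5 × 1.25% × R$59,000.00 = R$3,687.50
Penalty, months 6–14: 9 × 2.5% × R$59,000.00 = R$13,275.00
Interest: R$59,000.00 × ((1 + 0.0055)^14 − 1) = R$59,000.00 × 0.0798142… = R$4,709.0400…
Total = R$59,000.00 + R$16,962.5000 + R$4,709.0400… = R$80,671.54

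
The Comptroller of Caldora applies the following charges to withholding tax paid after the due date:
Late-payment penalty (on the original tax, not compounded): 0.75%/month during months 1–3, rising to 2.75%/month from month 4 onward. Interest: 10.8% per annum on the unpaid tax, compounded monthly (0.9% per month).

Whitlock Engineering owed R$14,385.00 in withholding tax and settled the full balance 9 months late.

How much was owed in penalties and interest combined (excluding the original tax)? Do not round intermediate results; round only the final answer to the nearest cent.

Penalty, months 1–3: 3 × 0.75% × R$14,385.00 = R$323.66…
Penalty, months 4–9: 6 × 2.75% × R$14,385.00 = R$2,373.53…
Interest: R$14,385.00 × ((1 + 0.009)^9 − 1) = R$14,385.00 × 0.0839781… = R$1,208.0245…
Penalties + interest = R$2,697.1875 + R$1,208.0245… = R$3,905.21

R$3,905.21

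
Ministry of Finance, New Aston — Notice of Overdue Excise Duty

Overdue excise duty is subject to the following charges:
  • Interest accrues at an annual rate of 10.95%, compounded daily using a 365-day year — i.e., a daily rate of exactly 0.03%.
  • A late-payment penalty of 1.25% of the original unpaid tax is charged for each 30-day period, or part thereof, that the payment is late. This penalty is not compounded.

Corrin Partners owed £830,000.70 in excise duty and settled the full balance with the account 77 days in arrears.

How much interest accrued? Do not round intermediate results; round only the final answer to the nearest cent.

£19,393.24

Interest: £830,000.70 × ((1 + 0.0003)^77 − 1) = £830,000.70 × 0.02336533… = £19,393.2370…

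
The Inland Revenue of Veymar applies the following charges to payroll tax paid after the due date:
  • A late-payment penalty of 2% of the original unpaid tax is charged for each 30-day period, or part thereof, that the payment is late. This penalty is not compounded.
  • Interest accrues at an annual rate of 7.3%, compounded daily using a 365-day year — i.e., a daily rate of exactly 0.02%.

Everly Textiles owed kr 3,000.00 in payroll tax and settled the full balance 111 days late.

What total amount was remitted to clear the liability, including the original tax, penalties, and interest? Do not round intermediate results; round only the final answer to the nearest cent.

Penalty periods: ⌈111/30⌉ = 4; penalty = 4 × 2% × kr 3,000.00 = kr 240.00
Interest: kr 3,000.00 × ((1 + 0.0002)^111 − 1) = kr 3,000.00 × 0.02244598… = kr 67.3380…
Total = kr 3,000.00 + kr 240.0000 + kr 67.3380… = kr 3,307.34

kr 3,307.34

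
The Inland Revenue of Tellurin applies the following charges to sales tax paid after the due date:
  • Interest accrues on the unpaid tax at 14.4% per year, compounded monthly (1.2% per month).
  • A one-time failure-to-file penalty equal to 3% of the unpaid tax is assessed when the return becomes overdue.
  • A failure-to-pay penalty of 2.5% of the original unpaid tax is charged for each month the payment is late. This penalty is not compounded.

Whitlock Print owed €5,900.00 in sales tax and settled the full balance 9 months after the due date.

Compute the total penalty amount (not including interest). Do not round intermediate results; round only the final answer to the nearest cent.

€1,504.50

Failure-to-file penalty: 3% × €5,900.00 = €177.00
Failure-to-pay penalty = 2.5% × €5,900.00 × 9 mo = €1,327.50
Total penalty = €177.00 + €1,327.50 = €1,504.50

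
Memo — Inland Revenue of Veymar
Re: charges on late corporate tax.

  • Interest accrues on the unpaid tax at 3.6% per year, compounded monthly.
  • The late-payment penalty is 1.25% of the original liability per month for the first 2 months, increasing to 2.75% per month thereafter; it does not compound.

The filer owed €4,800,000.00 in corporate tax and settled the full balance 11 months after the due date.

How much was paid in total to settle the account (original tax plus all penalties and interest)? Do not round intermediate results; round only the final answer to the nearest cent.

Penalty, months 1–2: 2 × 1.25% × €4,800,000.00 = €120,000.00
Penalty, months 3–11: 9 × 2.75% × €4,800,000.00 = €1,188,000.00
Interest (3.6%/yr ÷ 12 = 0.3%/month): €4,800,000.00 × ((1 + 0.003)^11 − 1) = €160,797.5128…
Total = €4,800,000.00 + €1,308,000.0000 + €160,797.5128… = €6,268,797.51

€6,268,797.51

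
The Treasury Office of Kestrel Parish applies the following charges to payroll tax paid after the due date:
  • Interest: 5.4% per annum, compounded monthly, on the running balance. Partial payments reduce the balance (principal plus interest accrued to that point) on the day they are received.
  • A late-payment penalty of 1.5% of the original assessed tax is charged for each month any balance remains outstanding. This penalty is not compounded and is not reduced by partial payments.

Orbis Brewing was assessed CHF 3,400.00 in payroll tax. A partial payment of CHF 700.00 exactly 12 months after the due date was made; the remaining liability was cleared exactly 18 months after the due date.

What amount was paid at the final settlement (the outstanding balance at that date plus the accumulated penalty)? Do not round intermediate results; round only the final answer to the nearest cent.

Monthly rate = 5.4% ÷ 12 = 0.45%
Balance at month 12: CHF 3,400.0000 × (1 + 0.0045)^12 = CHF 3,588.2130…
After CHF 700.00 payment: CHF 3,588.2130… − CHF 700.00 = CHF 2,888.2130…
Balance at month 18: CHF 2,888.2130… × (1 + 0.0045)^6 = CHF 2,967.0773…
Penalty: 18 × 1.5% × CHF 3,400.00 = CHF 918.00
Final settlement = outstanding balance + penalty = CHF 2,967.0773… + CHF 918.00 = CHF 3,885.08

CHF 3,885.08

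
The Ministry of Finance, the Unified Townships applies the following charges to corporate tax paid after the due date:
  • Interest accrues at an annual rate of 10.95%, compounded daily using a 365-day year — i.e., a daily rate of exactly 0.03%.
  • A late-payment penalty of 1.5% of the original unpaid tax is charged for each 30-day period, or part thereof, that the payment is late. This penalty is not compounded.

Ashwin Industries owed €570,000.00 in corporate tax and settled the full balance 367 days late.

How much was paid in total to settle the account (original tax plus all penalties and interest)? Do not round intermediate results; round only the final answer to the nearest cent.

Penalty periods: ⌈367/30⌉ = 13; penalty = 13 × 1.5% × €570,000.00 = €111,150.00
Interest: €570,000.00 × ((1 + 0.0003)^367 − 1) = €570,000.00 × 0.11637127… = €66,331.6242…
Total = €570,000.00 + €111,150.0000 + €66,331.6242… = €747,481.62

€747,481.62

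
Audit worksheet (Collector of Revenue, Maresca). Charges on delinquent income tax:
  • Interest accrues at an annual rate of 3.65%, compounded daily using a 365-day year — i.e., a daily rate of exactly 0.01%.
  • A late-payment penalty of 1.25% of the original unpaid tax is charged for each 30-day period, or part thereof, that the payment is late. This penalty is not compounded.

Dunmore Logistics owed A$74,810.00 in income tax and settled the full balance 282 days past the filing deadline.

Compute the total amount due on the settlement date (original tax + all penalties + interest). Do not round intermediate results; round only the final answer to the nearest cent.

Penalty periods: ⌈282/30⌉ = 10; penalty = 10 × 1.25% × A$74,810.00 = A$9,351.25
Interest: A$74,810.00 × ((1 + 0.0001)^282 − 1) = A$74,810.00 × 0.02859993… = A$2,139.5611…
Total = A$74,810.00 + A$9,351.2500 + A$2,139.5611… = A$86,300.81

A$86,300.81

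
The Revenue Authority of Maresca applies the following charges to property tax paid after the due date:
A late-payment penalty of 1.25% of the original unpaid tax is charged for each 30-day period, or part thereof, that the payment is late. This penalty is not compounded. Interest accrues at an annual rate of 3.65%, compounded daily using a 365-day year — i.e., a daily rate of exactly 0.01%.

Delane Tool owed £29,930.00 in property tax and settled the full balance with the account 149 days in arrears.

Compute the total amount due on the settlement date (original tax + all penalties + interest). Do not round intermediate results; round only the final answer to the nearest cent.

Penalty periods: ⌈149/30⌉ = 5; penalty = 5 × 1.25% × £29,930.00 = £1,870.63…
Interest: £29,930.00 × ((1 + 0.0001)^149 − 1) = £29,930.00 × 0.01501080… = £449.2733…
Total = £29,930.00 + £1,870.6250 + £449.2733… = £32,249.90

£32,249.90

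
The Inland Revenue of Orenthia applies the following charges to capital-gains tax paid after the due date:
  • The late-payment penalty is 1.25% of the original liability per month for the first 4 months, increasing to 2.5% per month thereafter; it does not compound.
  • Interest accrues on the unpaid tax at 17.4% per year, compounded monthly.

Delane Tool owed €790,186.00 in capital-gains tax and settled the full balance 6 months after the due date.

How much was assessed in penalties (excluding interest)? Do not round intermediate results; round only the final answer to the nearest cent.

Penalty, months 1–4: 4 × 1.25% × €790,186.00 = €39,509.30
Penalty, months 5–6: 2 × 2.5% × €790,186.00 = €39,509.30
Total penalty = €39,509.30 + €39,509.30 = €79,018.60

€79,018.60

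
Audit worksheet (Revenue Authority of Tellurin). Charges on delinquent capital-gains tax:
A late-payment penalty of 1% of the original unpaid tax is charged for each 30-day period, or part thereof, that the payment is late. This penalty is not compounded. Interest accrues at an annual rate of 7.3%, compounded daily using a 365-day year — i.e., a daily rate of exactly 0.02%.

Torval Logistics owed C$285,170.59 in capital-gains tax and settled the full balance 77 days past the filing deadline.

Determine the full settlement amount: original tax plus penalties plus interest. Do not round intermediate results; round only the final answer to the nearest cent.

C$298,150.88

Penalty periods: ⌈77/30⌉ = 3; penalty = 3 × 1% × C$285,170.59 = C$8,555.12…
Interest: C$285,170.59 × ((1 + 0.0002)^77 − 1) = C$285,170.59 × 0.01551763… = C$4,425.1710…
Total = C$285,170.59 + C$8,555.1177 + C$4,425.1710… = C$298,150.88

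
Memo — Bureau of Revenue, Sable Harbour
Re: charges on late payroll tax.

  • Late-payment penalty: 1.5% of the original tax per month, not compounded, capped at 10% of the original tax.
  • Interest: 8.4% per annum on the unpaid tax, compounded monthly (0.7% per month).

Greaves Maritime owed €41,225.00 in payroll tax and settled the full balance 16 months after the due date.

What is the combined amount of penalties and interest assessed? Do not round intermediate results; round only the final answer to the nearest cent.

€8,990.20

Penalty (uncapped): 16 × 1.5% × €41,225.00 = €9,894.00; cap = 10% × €41,225.00 = €4,122.50 → penalty = €4,122.50
Interest: €41,225.00 × ((1 + 0.007)^16 − 1) = €41,225.00 × 0.1180765… = €4,867.7047…
Penalties + interest = €4,122.5000 + €4,867.7047… = €8,990.20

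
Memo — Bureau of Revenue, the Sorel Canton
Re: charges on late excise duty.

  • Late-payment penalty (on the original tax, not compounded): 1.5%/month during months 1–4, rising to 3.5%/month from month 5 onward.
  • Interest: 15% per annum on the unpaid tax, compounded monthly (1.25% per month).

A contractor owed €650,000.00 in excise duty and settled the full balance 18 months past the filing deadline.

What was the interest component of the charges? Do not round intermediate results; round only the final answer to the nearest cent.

Interest: €650,000.00 × ((1 + 0.0125)^18 − 1) = €650,000.00 × 0.2505774… = €162,875.3062…

€162,875.31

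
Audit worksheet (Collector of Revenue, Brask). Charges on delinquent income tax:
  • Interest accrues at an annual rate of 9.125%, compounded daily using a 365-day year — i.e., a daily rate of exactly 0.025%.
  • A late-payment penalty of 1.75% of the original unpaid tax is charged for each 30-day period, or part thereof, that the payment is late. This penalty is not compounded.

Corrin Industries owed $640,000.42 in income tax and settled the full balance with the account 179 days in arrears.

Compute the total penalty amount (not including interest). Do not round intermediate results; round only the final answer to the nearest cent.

Penalty periods: ⌈179/30⌉ = 6; penalty = 6 × 1.75% × $640,000.42 = $67,200.04…

$67,200.04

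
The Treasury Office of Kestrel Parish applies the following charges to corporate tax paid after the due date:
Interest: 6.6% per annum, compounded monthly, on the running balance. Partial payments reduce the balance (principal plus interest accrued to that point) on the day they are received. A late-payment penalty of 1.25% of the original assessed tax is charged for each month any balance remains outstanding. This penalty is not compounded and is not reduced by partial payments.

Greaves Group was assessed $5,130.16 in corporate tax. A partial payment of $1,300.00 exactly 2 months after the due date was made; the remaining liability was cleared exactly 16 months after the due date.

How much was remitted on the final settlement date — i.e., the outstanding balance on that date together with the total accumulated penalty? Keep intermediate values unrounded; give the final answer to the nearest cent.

$5,223.00

Monthly rate = 6.6% ÷ 12 = 0.55%
Balance at month 2: $5,130.1600 × (1 + 0.0055)^2 = $5,186.7469…
After $1,300.00 payment: $5,186.7469… − $1,300.00 = $3,886.7469…
Balance at month 16: $3,886.7469… × (1 + 0.0055)^14 = $4,196.9647…
Penalty: 16 × 1.25% × $5,130.16 = $1,026.03…
Final settlement = outstanding balance + penalty = $4,196.9647… + $1,026.03… = $5,223.00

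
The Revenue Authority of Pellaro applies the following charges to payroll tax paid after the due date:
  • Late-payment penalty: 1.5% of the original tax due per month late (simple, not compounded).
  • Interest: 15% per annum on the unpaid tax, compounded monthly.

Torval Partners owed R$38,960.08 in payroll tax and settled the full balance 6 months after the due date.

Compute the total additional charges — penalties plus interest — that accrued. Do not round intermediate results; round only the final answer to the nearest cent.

Late-payment penalty = 1.5% × R$38,960.08 × 6 mo = R$3,506.41…
Interest (15%/yr ÷ 12 = 1.25%/month): R$38,960.08 × ((1 + 0.0125)^6 − 1) = R$3,014.8549…
Penalties + interest = R$3,506.4072 + R$3,014.8549… = R$6,521.26

R$6,521.26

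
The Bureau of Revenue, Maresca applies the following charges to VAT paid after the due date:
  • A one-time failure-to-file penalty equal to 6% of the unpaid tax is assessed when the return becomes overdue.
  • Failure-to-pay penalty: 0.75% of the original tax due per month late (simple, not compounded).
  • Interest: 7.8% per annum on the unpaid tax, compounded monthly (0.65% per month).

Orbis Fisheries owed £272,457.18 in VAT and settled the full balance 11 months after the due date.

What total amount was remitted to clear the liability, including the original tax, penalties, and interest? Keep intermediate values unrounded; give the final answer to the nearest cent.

Failure-to-file penalty: 6% × £272,457.18 = £16,347.43…
Failure-to-pay penalty: 11 × 0.75% × £272,457.18 = £22,477.72…
Interest: £272,457.18 × ((1 + 0.0065)^11 − 1) = £272,457.18 × 0.0738697… = £20,126.3186…
Total = £272,457.18 + £38,825.1482… + £20,126.3186… = £331,408.65

£331,408.65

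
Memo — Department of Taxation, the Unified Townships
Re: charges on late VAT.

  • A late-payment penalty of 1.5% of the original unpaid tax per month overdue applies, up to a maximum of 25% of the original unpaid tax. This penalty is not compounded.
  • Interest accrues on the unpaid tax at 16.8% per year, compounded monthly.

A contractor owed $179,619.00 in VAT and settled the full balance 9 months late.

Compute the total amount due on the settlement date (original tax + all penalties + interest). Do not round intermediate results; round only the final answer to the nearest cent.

Penalty: 9 × 1.5% × $179,619.00 = $24,248.57… (below the 25% cap of $44,904.75)
Interest (16.8%/yr ÷ 12 = 1.4%/month): $179,619.00 × ((1 + 0.014)^9 − 1) = $23,941.6688…
Total = $179,619.00 + $24,248.5650 + $23,941.6688… = $227,809.23

$227,809.23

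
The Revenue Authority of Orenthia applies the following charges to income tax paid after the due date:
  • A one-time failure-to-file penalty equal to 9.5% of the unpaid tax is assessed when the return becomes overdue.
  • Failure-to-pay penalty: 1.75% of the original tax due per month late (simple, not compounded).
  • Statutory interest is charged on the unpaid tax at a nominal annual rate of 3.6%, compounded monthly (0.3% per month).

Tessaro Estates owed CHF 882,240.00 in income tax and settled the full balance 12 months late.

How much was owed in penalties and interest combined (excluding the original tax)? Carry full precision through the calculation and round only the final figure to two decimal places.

Failure-to-file penalty: 9.5% × CHF 882,240.00 = CHF 83,812.80
Failure-to-pay penalty: 12 × 1.75% × CHF 882,240.00 = CHF 185,270.40
Interest: CHF 882,240.00 × ((1 + 0.003)^12 − 1) = CHF 882,240.00 × 0.0366000… = CHF 32,289.9666…
Penalties + interest = CHF 269,083.2000 + CHF 32,289.9666… = CHF 301,373.17

CHF 301,373.17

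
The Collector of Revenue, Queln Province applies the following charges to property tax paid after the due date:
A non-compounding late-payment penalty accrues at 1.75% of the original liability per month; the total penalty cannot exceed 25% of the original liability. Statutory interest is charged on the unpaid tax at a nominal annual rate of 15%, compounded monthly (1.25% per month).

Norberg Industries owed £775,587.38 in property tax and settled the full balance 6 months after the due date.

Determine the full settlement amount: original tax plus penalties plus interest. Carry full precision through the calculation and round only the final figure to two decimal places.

Penalty: 6 × 1.75% × £775,587.38 = £81,436.67… (below the 25% cap of £193,896.85…)
Interest: £775,587.38 × ((1 + 0.0125)^6 − 1) = £775,587.38 × 0.0773832… = £60,017.4183…
Total = £775,587.38 + £81,436.6749 + £60,017.4183… = £917,041.47

£917,041.47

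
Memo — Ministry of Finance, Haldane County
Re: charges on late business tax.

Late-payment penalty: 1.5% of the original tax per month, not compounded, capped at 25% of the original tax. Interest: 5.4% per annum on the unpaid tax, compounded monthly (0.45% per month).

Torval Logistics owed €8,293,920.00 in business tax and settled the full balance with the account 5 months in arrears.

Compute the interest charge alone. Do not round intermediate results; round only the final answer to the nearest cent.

€188,300.29

Interest: €8,293,920.00 × ((1 + 0.0045)^5 − 1) = €8,293,920.00 × 0.0227034… = €188,300.2937…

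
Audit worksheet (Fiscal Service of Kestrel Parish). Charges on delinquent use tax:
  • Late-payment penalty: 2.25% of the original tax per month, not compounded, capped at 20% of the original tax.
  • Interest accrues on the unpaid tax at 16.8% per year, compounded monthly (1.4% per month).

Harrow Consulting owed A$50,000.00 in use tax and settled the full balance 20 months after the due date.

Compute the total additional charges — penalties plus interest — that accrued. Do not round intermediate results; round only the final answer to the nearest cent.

Penalty (uncapped): 20 × 2.25% × A$50,000.00 = A$22,500.00; cap = 20% × A$50,000.00 = A$10,000.00 → penalty = A$10,000.00
Interest: A$50,000.00 × ((1 + 0.014)^20 − 1) = A$50,000.00 × 0.3205629… = A$16,028.1462…
Penalties + interest = A$10,000.0000 + A$16,028.1462… = A$26,028.15

A$26,028.15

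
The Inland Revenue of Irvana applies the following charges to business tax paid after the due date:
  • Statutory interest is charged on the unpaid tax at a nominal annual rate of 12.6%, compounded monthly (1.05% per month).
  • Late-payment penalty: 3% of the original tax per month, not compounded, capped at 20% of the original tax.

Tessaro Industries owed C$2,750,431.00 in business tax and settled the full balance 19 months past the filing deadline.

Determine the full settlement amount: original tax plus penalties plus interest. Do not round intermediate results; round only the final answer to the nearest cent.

Penalty (uncapped): 19 × 3% × C$2,750,431.00 = C$1,567,745.67; cap = 20% × C$2,750,431.00 = C$550,086.20 → penalty = C$550,086.20
Interest: C$2,750,431.00 × ((1 + 0.0105)^19 − 1) = C$2,750,431.00 × 0.2195231… = C$603,783.2021…
Total = C$2,750,431.00 + C$550,086.2000 + C$603,783.2021… = C$3,904,300.40

C$3,904,300.40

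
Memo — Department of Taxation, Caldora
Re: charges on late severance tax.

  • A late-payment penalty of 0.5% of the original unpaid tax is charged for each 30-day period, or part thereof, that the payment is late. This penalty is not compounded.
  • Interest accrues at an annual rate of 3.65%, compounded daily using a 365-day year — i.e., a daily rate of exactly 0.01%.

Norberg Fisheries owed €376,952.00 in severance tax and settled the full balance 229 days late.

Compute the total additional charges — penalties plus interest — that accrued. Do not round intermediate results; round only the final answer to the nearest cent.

€23,809.44

Penalty periods: ⌈229/30⌉ = 8; penalty = 8 × 0.5% × €376,952.00 = €15,078.08
Interest: €376,952.00 × ((1 + 0.0001)^229 − 1) = €376,952.00 × 0.02316305… = €8,731.3567…
Penalties + interest = €15,078.0800 + €8,731.3567… = €23,809.44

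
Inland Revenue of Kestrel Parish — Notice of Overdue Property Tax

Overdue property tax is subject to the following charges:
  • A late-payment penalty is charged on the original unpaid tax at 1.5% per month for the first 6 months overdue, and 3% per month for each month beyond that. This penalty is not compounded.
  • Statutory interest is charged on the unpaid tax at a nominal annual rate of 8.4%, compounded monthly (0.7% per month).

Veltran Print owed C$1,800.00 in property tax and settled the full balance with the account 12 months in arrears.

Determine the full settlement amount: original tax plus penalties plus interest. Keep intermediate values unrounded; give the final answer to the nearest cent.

C$2,443.16

Penalty, months 1–6: 6 × 1.5% × C$1,800.00 = C$162.00
Penalty, months 7–12: 6 × 3% × C$1,800.00 = C$324.00
Interest: C$1,800.00 × ((1 + 0.007)^12 − 1) = C$1,800.00 × 0.0873107… = C$157.1592…
Total = C$1,800.00 + C$486.0000 + C$157.1592… = C$2,443.16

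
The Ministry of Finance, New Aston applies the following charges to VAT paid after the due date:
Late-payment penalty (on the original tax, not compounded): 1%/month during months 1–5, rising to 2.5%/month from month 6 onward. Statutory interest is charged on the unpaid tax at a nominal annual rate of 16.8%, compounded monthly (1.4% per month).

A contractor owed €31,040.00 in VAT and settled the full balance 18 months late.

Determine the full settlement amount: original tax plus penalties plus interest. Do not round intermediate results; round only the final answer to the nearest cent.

Penalty, months 1–5: 5 × 1% × €31,040.00 = €1,552.00
Penalty, months 6–18: 13 × 2.5% × €31,040.00 = €10,088.00
Interest: €31,040.00 × ((1 + 0.014)^18 − 1) = €31,040.00 × 0.2843494… = €8,826.2056…
Total = €31,040.00 + €11,640.0000 + €8,826.2056… = €51,506.21

€51,506.21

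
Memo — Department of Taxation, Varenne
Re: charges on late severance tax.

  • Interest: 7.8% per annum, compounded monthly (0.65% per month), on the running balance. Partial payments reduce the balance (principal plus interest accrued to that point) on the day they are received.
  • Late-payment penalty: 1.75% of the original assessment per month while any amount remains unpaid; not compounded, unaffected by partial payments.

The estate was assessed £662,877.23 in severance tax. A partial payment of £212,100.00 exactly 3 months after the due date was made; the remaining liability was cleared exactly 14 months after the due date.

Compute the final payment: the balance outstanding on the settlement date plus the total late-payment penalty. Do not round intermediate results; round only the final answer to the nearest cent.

Balance at month 3: £662,877.2300 × (1 + 0.0065)^3 = £675,887.5377…
After £212,100.00 payment: £675,887.5377… − £212,100.00 = £463,787.5377…
Balance at month 14: £463,787.5377… × (1 + 0.0065)^11 = £498,047.3643…
Penalty: 14 × 1.75% × £662,877.23 = £162,404.92…
Final settlement = outstanding balance + penalty = £498,047.3643… + £162,404.92… = £660,452.29

£660,452.29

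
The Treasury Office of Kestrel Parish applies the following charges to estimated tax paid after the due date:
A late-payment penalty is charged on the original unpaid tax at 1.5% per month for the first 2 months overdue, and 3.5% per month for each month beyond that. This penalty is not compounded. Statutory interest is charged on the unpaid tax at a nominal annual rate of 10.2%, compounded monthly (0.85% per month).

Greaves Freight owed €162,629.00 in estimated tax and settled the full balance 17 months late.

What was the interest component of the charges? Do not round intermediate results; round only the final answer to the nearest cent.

Interest: €162,629.00 × ((1 + 0.0085)^17 − 1) = €162,629.00 × 0.1547563… = €25,167.8636…

€25,167.86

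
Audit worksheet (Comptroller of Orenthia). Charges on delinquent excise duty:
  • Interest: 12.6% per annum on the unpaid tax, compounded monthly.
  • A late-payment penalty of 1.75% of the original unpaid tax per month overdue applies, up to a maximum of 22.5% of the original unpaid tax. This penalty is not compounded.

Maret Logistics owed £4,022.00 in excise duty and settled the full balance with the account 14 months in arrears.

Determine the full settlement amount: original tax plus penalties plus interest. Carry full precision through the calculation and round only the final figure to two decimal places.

£5,560.28

Penalty (uncapped): 14 × 1.75% × £4,022.00 = £985.39; cap = 22.5% × £4,022.00 = £904.95 → penalty = £904.95
Interest (12.6%/yr ÷ 12 = 1.05%/month): £4,022.00 × ((1 + 0.0105)^14 − 1) = £633.3305…
Total = £4,022.00 + £904.9500 + £633.3305… = £5,560.28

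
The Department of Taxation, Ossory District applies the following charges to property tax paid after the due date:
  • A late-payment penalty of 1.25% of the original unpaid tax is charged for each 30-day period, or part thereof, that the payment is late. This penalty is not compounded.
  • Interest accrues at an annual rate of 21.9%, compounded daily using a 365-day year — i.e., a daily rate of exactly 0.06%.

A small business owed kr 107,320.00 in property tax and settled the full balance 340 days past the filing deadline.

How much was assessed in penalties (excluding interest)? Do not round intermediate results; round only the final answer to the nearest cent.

kr 16,098.00

Penalty periods: ⌈340/30⌉ = 12; penalty = 12 × 1.25% × kr 107,320.00 = kr 16,098.00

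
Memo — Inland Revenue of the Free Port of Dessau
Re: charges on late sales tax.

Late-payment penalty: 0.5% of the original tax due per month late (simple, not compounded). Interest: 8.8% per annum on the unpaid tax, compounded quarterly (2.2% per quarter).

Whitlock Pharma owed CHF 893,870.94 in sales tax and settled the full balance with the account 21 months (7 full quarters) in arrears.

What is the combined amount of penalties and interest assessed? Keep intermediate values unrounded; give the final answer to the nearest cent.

Late-payment penalty: 21 × 0.5% × CHF 893,870.94 = CHF 93,856.45…
Interest: CHF 893,870.94 × ((1 + 0.022)^7 − 1) = CHF 893,870.94 × 0.1645450… = CHF 147,081.9831…
Penalties + interest = CHF 93,856.4487 + CHF 147,081.9831… = CHF 240,938.43

CHF 240,938.43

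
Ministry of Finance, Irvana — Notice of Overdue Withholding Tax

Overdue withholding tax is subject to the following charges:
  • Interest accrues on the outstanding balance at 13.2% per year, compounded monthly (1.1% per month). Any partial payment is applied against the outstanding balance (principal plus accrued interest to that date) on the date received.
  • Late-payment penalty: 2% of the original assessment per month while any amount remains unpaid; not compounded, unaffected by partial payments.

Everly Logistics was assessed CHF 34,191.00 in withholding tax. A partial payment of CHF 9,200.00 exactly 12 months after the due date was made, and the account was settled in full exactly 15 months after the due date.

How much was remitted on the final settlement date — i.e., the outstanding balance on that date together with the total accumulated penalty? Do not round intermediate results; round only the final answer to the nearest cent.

CHF 41,038.67

Balance at month 12: CHF 34,191.0000 × (1 + 0.011)^12 = CHF 38,987.5253…
After CHF 9,200.00 payment: CHF 38,987.5253… − CHF 9,200.00 = CHF 29,787.5253…
Balance at month 15: CHF 29,787.5253… × (1 + 0.011)^3 = CHF 30,781.3662…
Penalty: 15 × 2% × CHF 34,191.00 = CHF 10,257.30
Final settlement = outstanding balance + penalty = CHF 30,781.3662… + CHF 10,257.30 = CHF 41,038.67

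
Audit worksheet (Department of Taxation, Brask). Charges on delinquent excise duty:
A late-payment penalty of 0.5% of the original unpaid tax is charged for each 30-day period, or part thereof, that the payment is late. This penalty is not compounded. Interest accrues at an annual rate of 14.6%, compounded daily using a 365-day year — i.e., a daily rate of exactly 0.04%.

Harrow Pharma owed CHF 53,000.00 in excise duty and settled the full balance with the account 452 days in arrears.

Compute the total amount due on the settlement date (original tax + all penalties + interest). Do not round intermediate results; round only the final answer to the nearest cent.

Penalty periods: ⌈452/30⌉ = 16; penalty = 16 × 0.5% × CHF 53,000.00 = CHF 4,240.00
Interest: CHF 53,000.00 × ((1 + 0.0004)^452 − 1) = CHF 53,000.00 × 0.19813221… = CHF 10,501.0069…
Total = CHF 53,000.00 + CHF 4,240.0000 + CHF 10,501.0069… = CHF 67,741.01

CHF 67,741.01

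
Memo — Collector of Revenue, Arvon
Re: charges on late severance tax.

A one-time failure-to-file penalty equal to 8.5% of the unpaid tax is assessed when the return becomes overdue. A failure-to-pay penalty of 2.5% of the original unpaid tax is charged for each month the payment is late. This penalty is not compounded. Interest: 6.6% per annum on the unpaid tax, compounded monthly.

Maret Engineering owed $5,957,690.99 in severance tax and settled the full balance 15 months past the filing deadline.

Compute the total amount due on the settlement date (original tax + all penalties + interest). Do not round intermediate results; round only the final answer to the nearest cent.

Failure-to-file penalty: 8.5% × $5,957,690.99 = $506,403.73…
Failure-to-pay penalty: 15 × 2.5% × $5,957,690.99 = $2,234,134.12…
Interest (6.6%/yr ÷ 12 = 0.55%/month): $5,957,690.99 × ((1 + 0.0055)^15 − 1) = $510,891.1560…
Total = $5,957,690.99 + $2,740,537.8554 + $510,891.1560… = $9,209,120.00

$9,209,120.00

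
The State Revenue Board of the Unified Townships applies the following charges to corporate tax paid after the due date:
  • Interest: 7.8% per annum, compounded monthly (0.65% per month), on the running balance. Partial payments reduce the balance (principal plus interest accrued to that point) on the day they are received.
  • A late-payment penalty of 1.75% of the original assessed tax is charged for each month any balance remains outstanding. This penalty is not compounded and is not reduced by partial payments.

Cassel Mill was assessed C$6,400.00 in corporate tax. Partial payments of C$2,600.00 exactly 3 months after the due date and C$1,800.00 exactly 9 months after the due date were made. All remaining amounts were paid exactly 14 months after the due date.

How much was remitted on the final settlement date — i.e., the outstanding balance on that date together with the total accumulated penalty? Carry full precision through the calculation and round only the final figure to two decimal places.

Balance at month 3: C$6,400.0000 × (1 + 0.0065)^3 = C$6,525.6130…
After C$2,600.00 payment: C$6,525.6130… − C$2,600.00 = C$3,925.6130…
Balance at month 9: C$3,925.6130… × (1 + 0.0065)^6 = C$4,081.2214…
After C$1,800.00 payment: C$4,081.2214… − C$1,800.00 = C$2,281.2214…
Balance at month 14: C$2,281.2214… × (1 + 0.0065)^5 = C$2,356.3312…
Penalty: 14 × 1.75% × C$6,400.00 = C$1,568.00
Final settlement = outstanding balance + penalty = C$2,356.3312… + C$1,568.00 = C$3,924.33

C$3,924.33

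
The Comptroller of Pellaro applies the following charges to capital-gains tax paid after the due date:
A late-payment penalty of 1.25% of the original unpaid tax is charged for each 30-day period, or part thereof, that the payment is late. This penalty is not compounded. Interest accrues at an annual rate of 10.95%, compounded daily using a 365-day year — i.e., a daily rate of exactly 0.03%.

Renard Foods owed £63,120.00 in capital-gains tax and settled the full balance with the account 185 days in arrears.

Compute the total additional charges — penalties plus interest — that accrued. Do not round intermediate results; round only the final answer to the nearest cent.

Penalty periods: ⌈185/30⌉ = 7; penalty = 7 × 1.25% × £63,120.00 = £5,523.00
Interest: £63,120.00 × ((1 + 0.0003)^185 − 1) = £63,120.00 × 0.05706022… = £3,601.6410…
Penalties + interest = £5,523.0000 + £3,601.6410… = £9,124.64

£9,124.64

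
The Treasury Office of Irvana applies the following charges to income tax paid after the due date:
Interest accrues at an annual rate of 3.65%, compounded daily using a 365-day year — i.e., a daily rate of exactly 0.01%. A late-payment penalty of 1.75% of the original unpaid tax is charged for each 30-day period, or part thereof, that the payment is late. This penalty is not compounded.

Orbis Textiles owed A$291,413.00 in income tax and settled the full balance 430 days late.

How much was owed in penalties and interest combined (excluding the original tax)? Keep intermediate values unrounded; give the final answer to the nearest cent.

A$89,299.33

Penalty periods: ⌈430/30⌉ = 15; penalty = 15 × 1.75% × A$291,413.00 = A$76,495.91…
Interest: A$291,413.00 × ((1 + 0.0001)^430 − 1) = A$291,413.00 × 0.04393565… = A$12,803.4197…
Penalties + interest = A$76,495.9125 + A$12,803.4197… = A$89,299.33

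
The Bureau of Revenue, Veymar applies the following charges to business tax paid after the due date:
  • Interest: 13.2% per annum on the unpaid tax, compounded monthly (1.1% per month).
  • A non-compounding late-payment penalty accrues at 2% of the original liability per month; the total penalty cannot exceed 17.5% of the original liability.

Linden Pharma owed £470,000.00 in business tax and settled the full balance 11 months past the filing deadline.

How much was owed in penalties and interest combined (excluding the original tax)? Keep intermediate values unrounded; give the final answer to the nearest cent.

£142,353.38

Penalty (uncapped): 11 × 2% × £470,000.00 = £103,400.00; cap = 17.5% × £470,000.00 = £82,250.00 → penalty = £82,250.00
Interest: £470,000.00 × ((1 + 0.011)^11 − 1) = £470,000.00 × 0.1278795… = £60,103.3752…
Penalties + interest = £82,250.0000 + £60,103.3752… = £142,353.38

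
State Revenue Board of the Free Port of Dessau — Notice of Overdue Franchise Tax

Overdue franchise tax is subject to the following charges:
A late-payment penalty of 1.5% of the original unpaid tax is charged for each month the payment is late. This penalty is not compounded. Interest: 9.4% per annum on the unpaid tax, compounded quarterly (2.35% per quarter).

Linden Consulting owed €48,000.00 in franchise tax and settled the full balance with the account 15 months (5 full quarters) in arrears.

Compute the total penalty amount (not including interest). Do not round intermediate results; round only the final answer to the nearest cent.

Late-payment penalty: 15 × 1.5% × €48,000.00 = €10,800.00

€10,800.00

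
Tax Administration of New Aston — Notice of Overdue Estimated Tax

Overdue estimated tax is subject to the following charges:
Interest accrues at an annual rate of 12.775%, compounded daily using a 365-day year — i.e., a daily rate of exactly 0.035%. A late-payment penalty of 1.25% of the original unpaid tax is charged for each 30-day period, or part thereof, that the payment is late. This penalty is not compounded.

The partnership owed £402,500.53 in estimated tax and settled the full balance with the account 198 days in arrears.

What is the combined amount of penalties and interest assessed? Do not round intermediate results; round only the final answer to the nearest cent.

Penalty periods: ⌈198/30⌉ = 7; penalty = 7 × 1.25% × £402,500.53 = £35,218.80…
Interest: £402,500.53 × ((1 + 0.00035)^198 − 1) = £402,500.53 × 0.07174469… = £28,877.2772…
Penalties + interest = £35,218.7964… + £28,877.2772… = £64,096.07

£64,096.07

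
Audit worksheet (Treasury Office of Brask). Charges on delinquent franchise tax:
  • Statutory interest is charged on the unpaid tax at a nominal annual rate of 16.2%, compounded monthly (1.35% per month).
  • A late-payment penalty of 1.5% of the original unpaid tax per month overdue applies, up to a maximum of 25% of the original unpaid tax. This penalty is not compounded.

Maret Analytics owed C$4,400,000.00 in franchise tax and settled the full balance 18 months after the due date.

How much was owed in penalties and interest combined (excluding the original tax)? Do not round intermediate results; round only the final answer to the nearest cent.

Penalty (uncapped): 18 × 1.5% × C$4,400,000.00 = C$1,188,000.00; cap = 25% × C$4,400,000.00 = C$1,100,000.00 → penalty = C$1,100,000.00
Interest: C$4,400,000.00 × ((1 + 0.0135)^18 − 1) = C$4,400,000.00 × 0.2729975… = C$1,201,189.0486…
Penalties + interest = C$1,100,000.0000 + C$1,201,189.0486… = C$2,301,189.05

C$2,301,189.05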